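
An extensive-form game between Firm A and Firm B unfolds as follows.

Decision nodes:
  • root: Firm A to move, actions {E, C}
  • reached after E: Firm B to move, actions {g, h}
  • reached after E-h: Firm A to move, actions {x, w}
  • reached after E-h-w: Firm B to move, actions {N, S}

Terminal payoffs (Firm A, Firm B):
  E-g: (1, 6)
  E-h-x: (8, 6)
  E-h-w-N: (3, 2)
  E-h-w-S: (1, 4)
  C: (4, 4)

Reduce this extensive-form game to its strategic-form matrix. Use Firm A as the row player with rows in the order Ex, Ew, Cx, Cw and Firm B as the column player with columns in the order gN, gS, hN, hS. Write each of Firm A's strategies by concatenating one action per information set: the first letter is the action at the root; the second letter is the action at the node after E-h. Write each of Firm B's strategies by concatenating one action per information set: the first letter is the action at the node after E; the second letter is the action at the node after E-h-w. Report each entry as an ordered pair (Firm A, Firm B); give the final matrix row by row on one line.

Ex: (1,6) (1,6) (8,6) (8,6) | Ew: (1,6) (1,6) (3,2) (1,4) | Cx: (4,4) (4,4) (4,4) (4,4) | Cw: (4,4) (4,4) (4,4) (4,4)

Row Ex: gN→(1,6), gS→(1,6), hN→(8,6), hS→(8,6)
Row Ew: gN→(1,6), gS→(1,6), hN→(3,2), hS→(1,4)
Row Cx: gN→(4,4), gS→(4,4), hN→(4,4), hS→(4,4)
Row Cw: gN→(4,4), gS→(4,4), hN→(4,4), hS→(4,4)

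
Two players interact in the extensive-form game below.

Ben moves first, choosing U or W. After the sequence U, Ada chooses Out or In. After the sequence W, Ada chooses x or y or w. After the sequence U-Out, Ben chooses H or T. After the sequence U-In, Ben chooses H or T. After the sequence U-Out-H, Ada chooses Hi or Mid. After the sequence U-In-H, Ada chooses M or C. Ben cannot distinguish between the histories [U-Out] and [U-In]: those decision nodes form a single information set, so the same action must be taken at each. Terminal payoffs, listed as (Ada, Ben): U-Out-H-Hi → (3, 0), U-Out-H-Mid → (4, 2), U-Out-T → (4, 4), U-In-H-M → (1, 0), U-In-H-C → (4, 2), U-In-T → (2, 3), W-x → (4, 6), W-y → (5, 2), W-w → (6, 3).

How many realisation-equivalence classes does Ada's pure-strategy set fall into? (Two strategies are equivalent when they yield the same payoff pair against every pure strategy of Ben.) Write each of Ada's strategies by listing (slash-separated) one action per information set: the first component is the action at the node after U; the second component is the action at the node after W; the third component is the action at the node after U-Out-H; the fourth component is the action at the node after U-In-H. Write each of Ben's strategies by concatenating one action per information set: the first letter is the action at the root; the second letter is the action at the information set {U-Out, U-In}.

Ada has 24 pure strategies: Out/x/Hi/M, Out/x/Hi/C, Out/x/Mid/M, Out/x/Mid/C, Out/y/Hi/M, Out/y/Hi/C, Out/y/Mid/M, Out/y/Mid/C, Out/w/Hi/M, Out/w/Hi/C, Out/w/Mid/M, Out/w/Mid/C, In/x/Hi/M, In/x/Hi/C, In/x/Mid/M, In/x/Mid/C, In/y/Hi/M, In/y/Hi/C, In/y/Mid/M, In/y/Mid/C, In/w/Hi/M, In/w/Hi/C, In/w/Mid/M, In/w/Mid/C. Columns: UH, UT, WH, WT.
{Out/x/Hi/M, Out/x/Hi/C} → row (3,0) (4,4) (4,6) (4,6)
{Out/x/Mid/M, Out/x/Mid/C} → row (4,2) (4,4) (4,6) (4,6)
{Out/y/Hi/M, Out/y/Hi/C} → row (3,0) (4,4) (5,2) (5,2)
{Out/y/Mid/M, Out/y/Mid/C} → row (4,2) (4,4) (5,2) (5,2)
{Out/w/Hi/M, Out/w/Hi/C} → row (3,0) (4,4) (6,3) (6,3)
{Out/w/Mid/M, Out/w/Mid/C} → row (4,2) (4,4) (6,3) (6,3)
{In/x/Hi/M, In/x/Mid/M} → row (1,0) (2,3) (4,6) (4,6)
{In/x/Hi/C, In/x/Mid/C} → row (4,2) (2,3) (4,6) (4,6)
{In/y/Hi/M, In/y/Mid/M} → row (1,0) (2,3) (5,2) (5,2)
{In/y/Hi/C, In/y/Mid/C} → row (4,2) (2,3) (5,2) (5,2)
{In/w/Hi/M, In/w/Mid/M} → row (1,0) (2,3) (6,3) (6,3)
{In/w/Hi/C, In/w/Mid/C} → row (4,2) (2,3) (6,3) (6,3)
That's 12 distinct rows out of 24 strategies.

12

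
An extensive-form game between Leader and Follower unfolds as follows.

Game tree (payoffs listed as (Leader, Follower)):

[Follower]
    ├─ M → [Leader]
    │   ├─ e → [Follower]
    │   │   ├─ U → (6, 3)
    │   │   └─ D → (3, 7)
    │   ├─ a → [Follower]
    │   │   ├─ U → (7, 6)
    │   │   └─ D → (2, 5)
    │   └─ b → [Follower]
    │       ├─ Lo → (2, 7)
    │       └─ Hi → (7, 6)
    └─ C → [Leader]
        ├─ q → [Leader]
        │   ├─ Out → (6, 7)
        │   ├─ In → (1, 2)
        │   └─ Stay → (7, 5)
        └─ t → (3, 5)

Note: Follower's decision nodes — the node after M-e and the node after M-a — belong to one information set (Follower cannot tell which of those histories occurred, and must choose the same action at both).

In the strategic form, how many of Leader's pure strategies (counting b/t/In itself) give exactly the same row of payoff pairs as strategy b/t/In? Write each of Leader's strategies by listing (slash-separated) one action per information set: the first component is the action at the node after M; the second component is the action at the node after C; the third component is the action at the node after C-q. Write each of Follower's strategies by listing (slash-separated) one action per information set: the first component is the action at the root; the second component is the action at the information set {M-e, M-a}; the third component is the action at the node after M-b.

3

Row for b/t/In (columns M/U/Lo, M/U/Hi, M/D/Lo, M/D/Hi, C/U/Lo, C/U/Hi, C/D/Lo, C/D/Hi): (2,7) (7,6) (2,7) (7,6) (3,5) (3,5) (3,5) (3,5).
Under b/t/In, Leader's choice at the node after C-q can never be reached regardless of what Follower does, so varying those choices leaves every outcome unchanged.
Holding the reachable choices fixed and varying the unreachable one freely already gives 3 equivalent strategies.
No other strategy reproduces this row, so those 3 are the full class: b/t/Out, b/t/In, b/t/Stay.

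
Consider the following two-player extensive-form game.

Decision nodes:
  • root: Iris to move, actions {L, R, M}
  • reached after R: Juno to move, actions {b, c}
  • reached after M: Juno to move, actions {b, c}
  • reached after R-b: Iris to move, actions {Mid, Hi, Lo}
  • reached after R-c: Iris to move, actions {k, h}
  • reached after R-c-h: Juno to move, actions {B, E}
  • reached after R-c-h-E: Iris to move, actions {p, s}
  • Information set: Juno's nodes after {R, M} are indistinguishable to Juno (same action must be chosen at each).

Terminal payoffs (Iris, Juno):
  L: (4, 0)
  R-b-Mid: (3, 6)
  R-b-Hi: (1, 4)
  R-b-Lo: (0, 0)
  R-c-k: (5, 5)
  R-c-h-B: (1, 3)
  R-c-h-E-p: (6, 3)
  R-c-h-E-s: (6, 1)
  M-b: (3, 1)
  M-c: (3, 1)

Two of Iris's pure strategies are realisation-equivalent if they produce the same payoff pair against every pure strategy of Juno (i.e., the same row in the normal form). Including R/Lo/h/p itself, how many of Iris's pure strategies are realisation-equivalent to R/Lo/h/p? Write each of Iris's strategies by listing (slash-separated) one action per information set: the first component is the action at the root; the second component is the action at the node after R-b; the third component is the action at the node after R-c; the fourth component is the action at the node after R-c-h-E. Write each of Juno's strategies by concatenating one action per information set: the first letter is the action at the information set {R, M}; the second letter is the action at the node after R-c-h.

Row for R/Lo/h/p (columns bB, bE, cB, cE): (0,0) (0,0) (1,3) (6,3).
Every one of Iris's information sets is on the play path for some reply by Juno when Iris follows R/Lo/h/p.
Changing the action at any of them therefore changes at least one column, so only R/Lo/h/p itself gives this row.

1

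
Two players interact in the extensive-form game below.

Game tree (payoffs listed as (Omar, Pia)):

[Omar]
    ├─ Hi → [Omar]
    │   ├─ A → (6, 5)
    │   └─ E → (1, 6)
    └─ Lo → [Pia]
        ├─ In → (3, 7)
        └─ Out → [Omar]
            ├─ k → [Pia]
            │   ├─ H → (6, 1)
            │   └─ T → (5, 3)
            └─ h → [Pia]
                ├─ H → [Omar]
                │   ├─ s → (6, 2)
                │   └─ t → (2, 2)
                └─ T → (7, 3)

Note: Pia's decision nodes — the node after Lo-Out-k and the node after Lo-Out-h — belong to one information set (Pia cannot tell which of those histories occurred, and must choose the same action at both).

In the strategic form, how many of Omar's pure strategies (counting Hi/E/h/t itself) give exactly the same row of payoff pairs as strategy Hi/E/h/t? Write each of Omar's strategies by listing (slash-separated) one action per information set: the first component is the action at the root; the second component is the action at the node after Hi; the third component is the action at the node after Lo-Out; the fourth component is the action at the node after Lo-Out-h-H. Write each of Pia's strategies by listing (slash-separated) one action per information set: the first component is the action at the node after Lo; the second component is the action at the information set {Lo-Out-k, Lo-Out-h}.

Row for Hi/E/h/t (columns In/H, In/T, Out/H, Out/T): (1,6) (1,6) (1,6) (1,6).
Under Hi/E/h/t, Omar's choice at the node after Lo-Out and at the node after Lo-Out-h-H can never be reached regardless of what Pia does, so varying those choices leaves every outcome unchanged.
Holding the reachable choices fixed and varying the unreachable ones freely already gives 2 × 2 = 4 equivalent strategies.
No other strategy reproduces this row, so those 4 are the full class: Hi/E/k/s, Hi/E/k/t, Hi/E/h/s, Hi/E/h/t.

4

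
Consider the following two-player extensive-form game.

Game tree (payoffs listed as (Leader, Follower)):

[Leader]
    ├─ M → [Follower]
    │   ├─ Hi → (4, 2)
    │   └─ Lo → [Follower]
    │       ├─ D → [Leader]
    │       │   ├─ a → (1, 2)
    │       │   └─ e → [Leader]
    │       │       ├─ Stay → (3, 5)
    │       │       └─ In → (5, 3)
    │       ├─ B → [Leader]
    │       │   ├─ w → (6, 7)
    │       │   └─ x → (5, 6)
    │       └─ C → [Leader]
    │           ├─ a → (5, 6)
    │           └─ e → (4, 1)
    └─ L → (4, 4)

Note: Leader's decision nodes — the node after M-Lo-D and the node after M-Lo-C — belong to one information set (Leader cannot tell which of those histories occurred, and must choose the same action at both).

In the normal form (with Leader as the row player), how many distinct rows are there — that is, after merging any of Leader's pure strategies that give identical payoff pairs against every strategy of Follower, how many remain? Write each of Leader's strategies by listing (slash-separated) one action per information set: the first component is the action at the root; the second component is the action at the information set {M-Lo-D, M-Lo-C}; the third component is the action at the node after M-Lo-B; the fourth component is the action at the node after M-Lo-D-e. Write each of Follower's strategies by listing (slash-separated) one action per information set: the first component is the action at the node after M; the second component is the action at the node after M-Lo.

Leader has 16 pure strategies: M/a/w/Stay, M/a/w/In, M/a/x/Stay, M/a/x/In, M/e/w/Stay, M/e/w/In, M/e/x/Stay, M/e/x/In, L/a/w/Stay, L/a/w/In, L/a/x/Stay, L/a/x/In, L/e/w/Stay, L/e/w/In, L/e/x/Stay, L/e/x/In. Columns: Hi/D, Hi/B, Hi/C, Lo/D, Lo/B, Lo/C.
{M/a/w/Stay, M/a/w/In} → row (4,2) (4,2) (4,2) (1,2) (6,7) (5,6)
{M/a/x/Stay, M/a/x/In} → row (4,2) (4,2) (4,2) (1,2) (5,6) (5,6)
{M/e/w/Stay} → row (4,2) (4,2) (4,2) (3,5) (6,7) (4,1)
{M/e/w/In} → row (4,2) (4,2) (4,2) (5,3) (6,7) (4,1)
{M/e/x/Stay} → row (4,2) (4,2) (4,2) (3,5) (5,6) (4,1)
{M/e/x/In} → row (4,2) (4,2) (4,2) (5,3) (5,6) (4,1)
{L/a/w/Stay, L/a/w/In, L/a/x/Stay, L/a/x/In, L/e/w/Stay, L/e/w/In, L/e/x/Stay, L/e/x/In} → row (4,4) (4,4) (4,4) (4,4) (4,4) (4,4)
That's 7 distinct rows out of 16 strategies.

7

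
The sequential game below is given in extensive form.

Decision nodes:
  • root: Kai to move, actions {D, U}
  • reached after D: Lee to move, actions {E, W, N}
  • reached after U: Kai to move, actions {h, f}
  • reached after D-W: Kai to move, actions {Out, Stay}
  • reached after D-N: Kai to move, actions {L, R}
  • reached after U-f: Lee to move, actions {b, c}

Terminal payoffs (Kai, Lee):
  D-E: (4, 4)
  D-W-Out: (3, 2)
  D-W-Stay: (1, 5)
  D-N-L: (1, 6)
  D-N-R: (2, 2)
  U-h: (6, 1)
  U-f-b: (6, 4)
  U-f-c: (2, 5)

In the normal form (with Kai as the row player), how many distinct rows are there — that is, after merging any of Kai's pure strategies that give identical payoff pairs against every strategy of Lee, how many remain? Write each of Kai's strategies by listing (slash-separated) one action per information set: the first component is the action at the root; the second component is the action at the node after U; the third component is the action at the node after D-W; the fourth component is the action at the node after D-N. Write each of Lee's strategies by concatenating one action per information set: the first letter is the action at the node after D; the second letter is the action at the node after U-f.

Kai has 16 pure strategies: D/h/Out/L, D/h/Out/R, D/h/Stay/L, D/h/Stay/R, D/f/Out/L, D/f/Out/R, D/f/Stay/L, D/f/Stay/R, U/h/Out/L, U/h/Out/R, U/h/Stay/L, U/h/Stay/R, U/f/Out/L, U/f/Out/R, U/f/Stay/L, U/f/Stay/R. Columns: Eb, Ec, Wb, Wc, Nb, Nc.
{D/h/Out/L, D/f/Out/L} → row (4,4) (4,4) (3,2) (3,2) (1,6) (1,6)
{D/h/Out/R, D/f/Out/R} → row (4,4) (4,4) (3,2) (3,2) (2,2) (2,2)
{D/h/Stay/L, D/f/Stay/L} → row (4,4) (4,4) (1,5) (1,5) (1,6) (1,6)
{D/h/Stay/R, D/f/Stay/R} → row (4,4) (4,4) (1,5) (1,5) (2,2) (2,2)
{U/h/Out/L, U/h/Out/R, U/h/Stay/L, U/h/Stay/R} → row (6,1) (6,1) (6,1) (6,1) (6,1) (6,1)
{U/f/Out/L, U/f/Out/R, U/f/Stay/L, U/f/Stay/R} → row (6,4) (2,5) (6,4) (2,5) (6,4) (2,5)
That's 6 distinct rows out of 16 strategies.

6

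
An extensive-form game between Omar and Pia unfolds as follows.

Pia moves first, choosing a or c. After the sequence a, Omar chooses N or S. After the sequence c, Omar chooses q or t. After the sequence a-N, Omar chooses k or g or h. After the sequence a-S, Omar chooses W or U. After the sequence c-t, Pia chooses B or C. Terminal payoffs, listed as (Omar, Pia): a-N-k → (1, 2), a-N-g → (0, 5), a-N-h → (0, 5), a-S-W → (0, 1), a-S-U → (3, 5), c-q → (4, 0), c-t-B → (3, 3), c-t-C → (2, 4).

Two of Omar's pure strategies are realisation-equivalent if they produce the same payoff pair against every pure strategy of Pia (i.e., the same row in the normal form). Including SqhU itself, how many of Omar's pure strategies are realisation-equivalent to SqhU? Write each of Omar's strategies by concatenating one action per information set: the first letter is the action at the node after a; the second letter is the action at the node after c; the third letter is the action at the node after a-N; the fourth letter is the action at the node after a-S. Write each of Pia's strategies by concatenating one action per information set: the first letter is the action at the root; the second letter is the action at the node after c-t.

Row for SqhU (columns aB, aC, cB, cC): (3,5) (3,5) (4,0) (4,0).
Under SqhU, Omar's choice at the node after a-N can never be reached regardless of what Pia does, so varying those choices leaves every outcome unchanged.
Holding the reachable choices fixed and varying the unreachable one freely already gives 3 equivalent strategies.
No other strategy reproduces this row, so those 3 are the full class: SqkU, SqgU, SqhU.

3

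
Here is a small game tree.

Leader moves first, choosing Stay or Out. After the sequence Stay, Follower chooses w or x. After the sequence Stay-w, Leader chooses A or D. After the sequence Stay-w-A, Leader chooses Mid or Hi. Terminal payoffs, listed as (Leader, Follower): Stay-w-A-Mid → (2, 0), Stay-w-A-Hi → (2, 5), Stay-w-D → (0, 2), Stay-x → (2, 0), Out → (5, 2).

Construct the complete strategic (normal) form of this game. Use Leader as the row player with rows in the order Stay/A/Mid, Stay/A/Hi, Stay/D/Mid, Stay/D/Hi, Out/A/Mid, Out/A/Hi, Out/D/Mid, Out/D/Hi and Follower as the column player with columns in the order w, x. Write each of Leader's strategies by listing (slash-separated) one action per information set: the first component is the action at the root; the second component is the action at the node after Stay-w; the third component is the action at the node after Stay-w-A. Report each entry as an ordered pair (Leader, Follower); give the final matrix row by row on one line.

Stay/A/Mid: (2,0) (2,0) | Stay/A/Hi: (2,5) (2,0) | Stay/D/Mid: (0,2) (2,0) | Stay/D/Hi: (0,2) (2,0) | Out/A/Mid: (5,2) (5,2) | Out/A/Hi: (5,2) (5,2) | Out/D/Mid: (5,2) (5,2) | Out/D/Hi: (5,2) (5,2)

                  w        x
Stay/A/Mid    (2,0)    (2,0)
 Stay/A/Hi    (2,5)    (2,0)
Stay/D/Mid    (0,2)    (2,0)
 Stay/D/Hi    (0,2)    (2,0)
 Out/A/Mid    (5,2)    (5,2)
  Out/A/Hi    (5,2)    (5,2)
 Out/D/Mid    (5,2)    (5,2)
  Out/D/Hi    (5,2)    (5,2)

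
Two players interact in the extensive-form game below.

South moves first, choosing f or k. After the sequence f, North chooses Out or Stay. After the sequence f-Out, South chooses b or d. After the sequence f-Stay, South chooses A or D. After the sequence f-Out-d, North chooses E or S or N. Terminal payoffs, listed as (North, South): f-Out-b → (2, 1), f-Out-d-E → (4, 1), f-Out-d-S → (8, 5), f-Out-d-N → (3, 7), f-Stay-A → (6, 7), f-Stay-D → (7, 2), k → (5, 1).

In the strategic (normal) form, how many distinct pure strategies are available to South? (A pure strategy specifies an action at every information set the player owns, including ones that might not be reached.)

South owns the root with actions {f, k} — two choices.
South owns the node after f-Out with actions {b, d} — two choices.
South owns the node after f-Stay with actions {A, D} — two choices.
A pure strategy fixes one action at each information set independently, so the count is the product 2 × 2 × 2 = 8.
(For reference, North has 6 pure strategies, giving a 8×6 normal-form matrix.)

8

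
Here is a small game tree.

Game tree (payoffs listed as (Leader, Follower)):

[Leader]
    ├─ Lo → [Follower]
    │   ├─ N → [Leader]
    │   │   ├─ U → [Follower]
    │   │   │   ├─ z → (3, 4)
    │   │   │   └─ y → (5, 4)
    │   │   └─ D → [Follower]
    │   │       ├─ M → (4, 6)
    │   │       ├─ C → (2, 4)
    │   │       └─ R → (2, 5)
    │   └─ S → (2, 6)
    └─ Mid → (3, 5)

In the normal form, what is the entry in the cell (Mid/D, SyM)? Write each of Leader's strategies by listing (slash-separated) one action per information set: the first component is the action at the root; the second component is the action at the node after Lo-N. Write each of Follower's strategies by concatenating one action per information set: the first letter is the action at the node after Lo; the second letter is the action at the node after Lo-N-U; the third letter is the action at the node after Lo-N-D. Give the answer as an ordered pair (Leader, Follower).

Trace the play path from the root:
  Leader plays Mid
→ terminal payoff (3, 5).
(Leader's choice at the node after Lo-N is never reached on this path, so it doesn't affect the outcome.)

(3, 5)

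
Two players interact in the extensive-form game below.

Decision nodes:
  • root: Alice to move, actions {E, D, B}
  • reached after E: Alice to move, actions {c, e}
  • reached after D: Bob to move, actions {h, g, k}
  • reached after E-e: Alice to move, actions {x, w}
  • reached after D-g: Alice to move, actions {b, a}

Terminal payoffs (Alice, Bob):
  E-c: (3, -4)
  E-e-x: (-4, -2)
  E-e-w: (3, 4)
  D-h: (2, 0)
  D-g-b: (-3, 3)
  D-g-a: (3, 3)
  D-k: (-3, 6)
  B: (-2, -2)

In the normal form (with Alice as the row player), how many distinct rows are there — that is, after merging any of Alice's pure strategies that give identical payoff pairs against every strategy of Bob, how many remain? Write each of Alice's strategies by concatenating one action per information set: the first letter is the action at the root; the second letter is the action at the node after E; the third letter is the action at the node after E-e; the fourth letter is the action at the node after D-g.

6

Alice has 24 pure strategies: Ecxb, Ecxa, Ecwb, Ecwa, Eexb, Eexa, Eewb, Eewa, Dcxb, Dcxa, Dcwb, Dcwa, Dexb, Dexa, Dewb, Dewa, Bcxb, Bcxa, Bcwb, Bcwa, Bexb, Bexa, Bewb, Bewa. Columns: h, g, k.
{Ecxb, Ecxa, Ecwb, Ecwa} → row (3,-4) (3,-4) (3,-4)
{Eexb, Eexa} → row (-4,-2) (-4,-2) (-4,-2)
{Eewb, Eewa} → row (3,4) (3,4) (3,4)
{Dcxb, Dcwb, Dexb, Dewb} → row (2,0) (-3,3) (-3,6)
{Dcxa, Dcwa, Dexa, Dewa} → row (2,0) (3,3) (-3,6)
{Bcxb, Bcxa, Bcwb, Bcwa, Bexb, Bexa, Bewb, Bewa} → row (-2,-2) (-2,-2) (-2,-2)
That's 6 distinct rows out of 24 strategies.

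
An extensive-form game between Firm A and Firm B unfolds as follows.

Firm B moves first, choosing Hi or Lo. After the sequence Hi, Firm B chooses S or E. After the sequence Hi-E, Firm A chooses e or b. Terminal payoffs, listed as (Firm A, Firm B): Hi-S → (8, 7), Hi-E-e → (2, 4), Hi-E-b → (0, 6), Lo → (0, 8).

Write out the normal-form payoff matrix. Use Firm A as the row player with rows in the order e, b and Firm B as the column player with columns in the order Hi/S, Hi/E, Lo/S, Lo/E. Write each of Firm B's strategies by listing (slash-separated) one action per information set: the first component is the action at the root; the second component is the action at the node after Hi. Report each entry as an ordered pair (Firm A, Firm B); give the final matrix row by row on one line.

e: (8,7) (2,4) (0,8) (0,8) | b: (8,7) (0,6) (0,8) (0,8)

Row e: Hi/S→(8,7), Hi/E→(2,4), Lo/S→(0,8), Lo/E→(0,8)
Row b: Hi/S→(8,7), Hi/E→(0,6), Lo/S→(0,8), Lo/E→(0,8)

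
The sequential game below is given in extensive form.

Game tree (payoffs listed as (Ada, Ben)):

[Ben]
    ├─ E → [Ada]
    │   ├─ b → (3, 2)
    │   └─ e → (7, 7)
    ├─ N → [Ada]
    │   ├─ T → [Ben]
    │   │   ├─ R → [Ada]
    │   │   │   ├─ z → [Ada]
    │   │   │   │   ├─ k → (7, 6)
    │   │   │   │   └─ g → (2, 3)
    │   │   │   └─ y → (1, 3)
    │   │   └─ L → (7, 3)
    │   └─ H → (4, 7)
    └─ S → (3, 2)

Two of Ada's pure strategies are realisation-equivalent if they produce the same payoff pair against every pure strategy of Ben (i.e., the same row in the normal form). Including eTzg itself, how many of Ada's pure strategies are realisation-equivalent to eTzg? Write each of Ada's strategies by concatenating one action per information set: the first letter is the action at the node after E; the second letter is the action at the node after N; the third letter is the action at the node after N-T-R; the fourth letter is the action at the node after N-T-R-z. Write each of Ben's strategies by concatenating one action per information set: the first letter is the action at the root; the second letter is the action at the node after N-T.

Row for eTzg (columns ER, EL, NR, NL, SR, SL): (7,7) (7,7) (2,3) (7,3) (3,2) (3,2).
Every one of Ada's information sets is on the play path for some reply by Ben when Ada follows eTzg.
Changing the action at any of them therefore changes at least one column, so only eTzg itself gives this row.

1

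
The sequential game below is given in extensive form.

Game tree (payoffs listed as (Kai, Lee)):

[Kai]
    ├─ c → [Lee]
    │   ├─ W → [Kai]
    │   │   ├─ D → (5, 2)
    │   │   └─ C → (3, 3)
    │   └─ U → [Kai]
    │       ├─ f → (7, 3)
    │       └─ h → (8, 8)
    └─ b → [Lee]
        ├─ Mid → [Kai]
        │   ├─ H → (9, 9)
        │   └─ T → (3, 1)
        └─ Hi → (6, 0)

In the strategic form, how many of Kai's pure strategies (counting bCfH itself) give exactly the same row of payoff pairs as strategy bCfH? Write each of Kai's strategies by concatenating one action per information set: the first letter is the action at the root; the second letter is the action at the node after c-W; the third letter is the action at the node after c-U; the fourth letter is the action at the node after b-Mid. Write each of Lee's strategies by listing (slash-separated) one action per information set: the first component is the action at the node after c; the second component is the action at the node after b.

4

Row for bCfH (columns W/Mid, W/Hi, U/Mid, U/Hi): (9,9) (6,0) (9,9) (6,0).
Under bCfH, Kai's choice at the node after c-W and at the node after c-U can never be reached regardless of what Lee does, so varying those choices leaves every outcome unchanged.
Holding the reachable choices fixed and varying the unreachable ones freely already gives 2 × 2 = 4 equivalent strategies.
No other strategy reproduces this row, so those 4 are the full class: bDfH, bDhH, bCfH, bChH.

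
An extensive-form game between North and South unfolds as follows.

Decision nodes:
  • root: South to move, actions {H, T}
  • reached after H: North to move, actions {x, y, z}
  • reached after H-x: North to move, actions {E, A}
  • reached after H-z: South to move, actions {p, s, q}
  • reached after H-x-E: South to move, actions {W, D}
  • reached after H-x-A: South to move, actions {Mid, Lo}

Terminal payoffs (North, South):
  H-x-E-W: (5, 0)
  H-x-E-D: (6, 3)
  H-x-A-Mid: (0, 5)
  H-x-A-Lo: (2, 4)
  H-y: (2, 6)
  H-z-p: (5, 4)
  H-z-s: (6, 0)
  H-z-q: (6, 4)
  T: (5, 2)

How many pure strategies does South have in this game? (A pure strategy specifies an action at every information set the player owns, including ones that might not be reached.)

24

South owns the root with actions {H, T} — two choices.
South owns the node after H-z with actions {p, s, q} — three choices.
South owns the node after H-x-E with actions {W, D} — two choices.
South owns the node after H-x-A with actions {Mid, Lo} — two choices.
A pure strategy fixes one action at each information set independently, so the count is the product 2 × 3 × 2 × 2 = 24.
(For reference, North has 6 pure strategies, giving a 24×6 normal-form matrix.)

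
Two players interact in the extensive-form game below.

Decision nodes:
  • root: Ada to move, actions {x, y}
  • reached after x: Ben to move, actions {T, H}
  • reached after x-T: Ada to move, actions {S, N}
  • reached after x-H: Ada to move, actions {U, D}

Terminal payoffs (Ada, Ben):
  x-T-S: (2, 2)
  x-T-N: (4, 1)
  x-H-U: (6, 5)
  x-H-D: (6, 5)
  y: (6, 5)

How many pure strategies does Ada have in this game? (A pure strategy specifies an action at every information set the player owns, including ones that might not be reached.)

Ada owns the root with actions {x, y} — two choices.
Ada owns the node after x-T with actions {S, N} — two choices.
Ada owns the node after x-H with actions {U, D} — two choices.
A pure strategy fixes one action at each information set independently, so the count is the product 2 × 2 × 2 = 8.

8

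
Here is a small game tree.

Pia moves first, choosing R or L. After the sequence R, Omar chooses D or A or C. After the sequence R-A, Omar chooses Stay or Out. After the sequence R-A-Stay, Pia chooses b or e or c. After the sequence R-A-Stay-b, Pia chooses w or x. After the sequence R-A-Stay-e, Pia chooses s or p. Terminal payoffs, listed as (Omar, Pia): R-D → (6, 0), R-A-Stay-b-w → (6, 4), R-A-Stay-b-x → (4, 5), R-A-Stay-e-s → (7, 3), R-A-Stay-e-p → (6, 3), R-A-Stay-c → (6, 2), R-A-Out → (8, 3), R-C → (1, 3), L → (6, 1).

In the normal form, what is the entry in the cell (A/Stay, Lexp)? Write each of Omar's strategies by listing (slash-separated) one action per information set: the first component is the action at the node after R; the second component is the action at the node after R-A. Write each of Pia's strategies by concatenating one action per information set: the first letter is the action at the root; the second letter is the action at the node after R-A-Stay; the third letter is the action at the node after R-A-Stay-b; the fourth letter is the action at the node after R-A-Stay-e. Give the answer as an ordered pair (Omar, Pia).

Trace the play path from the root:
  Pia plays L
→ terminal payoff (6, 1).
(Omar's choice at the node after R is never reached on this path, so it doesn't affect the outcome.)

(6, 1)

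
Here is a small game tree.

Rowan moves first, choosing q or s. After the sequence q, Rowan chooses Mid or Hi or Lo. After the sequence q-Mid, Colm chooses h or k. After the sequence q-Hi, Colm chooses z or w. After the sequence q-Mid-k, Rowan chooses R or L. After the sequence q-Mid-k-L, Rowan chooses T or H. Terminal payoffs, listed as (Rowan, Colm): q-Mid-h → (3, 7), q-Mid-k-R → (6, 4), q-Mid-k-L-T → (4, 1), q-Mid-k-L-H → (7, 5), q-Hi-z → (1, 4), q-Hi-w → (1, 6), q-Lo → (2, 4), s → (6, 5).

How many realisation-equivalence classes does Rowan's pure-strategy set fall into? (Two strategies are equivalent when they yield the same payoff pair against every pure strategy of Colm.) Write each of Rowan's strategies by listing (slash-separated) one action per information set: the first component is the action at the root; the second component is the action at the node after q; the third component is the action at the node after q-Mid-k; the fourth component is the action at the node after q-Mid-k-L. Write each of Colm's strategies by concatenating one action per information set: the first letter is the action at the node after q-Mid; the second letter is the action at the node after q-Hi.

6

Rowan has 24 pure strategies: q/Mid/R/T, q/Mid/R/H, q/Mid/L/T, q/Mid/L/H, q/Hi/R/T, q/Hi/R/H, q/Hi/L/T, q/Hi/L/H, q/Lo/R/T, q/Lo/R/H, q/Lo/L/T, q/Lo/L/H, s/Mid/R/T, s/Mid/R/H, s/Mid/L/T, s/Mid/L/H, s/Hi/R/T, s/Hi/R/H, s/Hi/L/T, s/Hi/L/H, s/Lo/R/T, s/Lo/R/H, s/Lo/L/T, s/Lo/L/H. Columns: hz, hw, kz, kw.
{q/Mid/R/T, q/Mid/R/H} → row (3,7) (3,7) (6,4) (6,4)
{q/Mid/L/T} → row (3,7) (3,7) (4,1) (4,1)
{q/Mid/L/H} → row (3,7) (3,7) (7,5) (7,5)
{q/Hi/R/T, q/Hi/R/H, q/Hi/L/T, q/Hi/L/H} → row (1,4) (1,6) (1,4) (1,6)
{q/Lo/R/T, q/Lo/R/H, q/Lo/L/T, q/Lo/L/H} → row (2,4) (2,4) (2,4) (2,4)
{s/Mid/R/T, s/Mid/R/H, s/Mid/L/T, s/Mid/L/H, s/Hi/R/T, s/Hi/R/H, s/Hi/L/T, s/Hi/L/H, s/Lo/R/T, s/Lo/R/H, s/Lo/L/T, s/Lo/L/H} → row (6,5) (6,5) (6,5) (6,5)
That's 6 distinct rows out of 24 strategies.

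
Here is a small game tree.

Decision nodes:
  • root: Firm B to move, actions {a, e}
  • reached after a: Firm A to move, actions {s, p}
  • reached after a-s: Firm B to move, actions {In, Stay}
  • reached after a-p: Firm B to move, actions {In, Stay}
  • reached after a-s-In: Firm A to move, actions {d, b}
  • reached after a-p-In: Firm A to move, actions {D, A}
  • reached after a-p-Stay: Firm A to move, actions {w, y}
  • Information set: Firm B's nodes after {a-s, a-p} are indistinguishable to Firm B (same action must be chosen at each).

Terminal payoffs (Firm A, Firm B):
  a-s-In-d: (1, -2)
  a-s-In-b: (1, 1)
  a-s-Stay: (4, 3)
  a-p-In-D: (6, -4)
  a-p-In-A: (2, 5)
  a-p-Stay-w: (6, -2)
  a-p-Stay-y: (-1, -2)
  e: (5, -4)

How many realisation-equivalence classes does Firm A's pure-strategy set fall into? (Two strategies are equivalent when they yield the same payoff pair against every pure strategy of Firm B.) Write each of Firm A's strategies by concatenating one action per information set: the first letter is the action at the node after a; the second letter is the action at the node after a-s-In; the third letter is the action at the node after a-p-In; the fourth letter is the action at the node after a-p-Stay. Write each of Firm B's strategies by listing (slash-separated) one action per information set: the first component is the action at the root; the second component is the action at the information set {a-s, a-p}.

6

Firm A has 16 pure strategies: sdDw, sdDy, sdAw, sdAy, sbDw, sbDy, sbAw, sbAy, pdDw, pdDy, pdAw, pdAy, pbDw, pbDy, pbAw, pbAy. Columns: a/In, a/Stay, e/In, e/Stay.
{sdDw, sdDy, sdAw, sdAy} → row (1,-2) (4,3) (5,-4) (5,-4)
{sbDw, sbDy, sbAw, sbAy} → row (1,1) (4,3) (5,-4) (5,-4)
{pdDw, pbDw} → row (6,-4) (6,-2) (5,-4) (5,-4)
{pdDy, pbDy} → row (6,-4) (-1,-2) (5,-4) (5,-4)
{pdAw, pbAw} → row (2,5) (6,-2) (5,-4) (5,-4)
{pdAy, pbAy} → row (2,5) (-1,-2) (5,-4) (5,-4)
That's 6 distinct rows out of 16 strategies.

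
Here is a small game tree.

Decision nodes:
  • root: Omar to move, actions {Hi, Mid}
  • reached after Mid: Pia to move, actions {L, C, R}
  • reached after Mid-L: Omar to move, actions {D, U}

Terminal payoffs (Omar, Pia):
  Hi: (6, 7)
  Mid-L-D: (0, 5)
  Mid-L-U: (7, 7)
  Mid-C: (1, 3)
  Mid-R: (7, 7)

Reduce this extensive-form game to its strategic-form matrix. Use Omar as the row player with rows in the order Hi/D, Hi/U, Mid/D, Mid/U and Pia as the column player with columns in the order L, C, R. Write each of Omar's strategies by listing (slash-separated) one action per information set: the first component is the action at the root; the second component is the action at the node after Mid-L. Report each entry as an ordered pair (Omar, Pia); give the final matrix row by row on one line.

             L        C        R
 Hi/D    (6,7)    (6,7)    (6,7)
 Hi/U    (6,7)    (6,7)    (6,7)
Mid/D    (0,5)    (1,3)    (7,7)
Mid/U    (7,7)    (1,3)    (7,7)

Hi/D: (6,7) (6,7) (6,7) | Hi/U: (6,7) (6,7) (6,7) | Mid/D: (0,5) (1,3) (7,7) | Mid/U: (7,7) (1,3) (7,7)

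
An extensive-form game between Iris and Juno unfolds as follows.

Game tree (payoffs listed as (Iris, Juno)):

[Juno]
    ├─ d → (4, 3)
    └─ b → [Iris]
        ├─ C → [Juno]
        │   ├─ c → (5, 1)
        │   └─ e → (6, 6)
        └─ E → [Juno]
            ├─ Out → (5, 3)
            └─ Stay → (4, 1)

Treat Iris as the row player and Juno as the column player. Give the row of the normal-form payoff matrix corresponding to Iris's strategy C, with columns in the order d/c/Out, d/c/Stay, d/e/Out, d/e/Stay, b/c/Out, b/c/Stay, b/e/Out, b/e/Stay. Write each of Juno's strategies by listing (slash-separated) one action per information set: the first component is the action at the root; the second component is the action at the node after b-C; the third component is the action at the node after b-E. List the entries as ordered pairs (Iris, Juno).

(4,3) (4,3) (4,3) (4,3) (5,1) (5,1) (6,6) (6,6)

vs d/c/Out: Juno plays d → (4, 3)
vs d/c/Stay: Juno plays d → (4, 3)
vs d/e/Out: Juno plays d → (4, 3)
vs d/e/Stay: Juno plays d → (4, 3)
vs b/c/Out: Juno plays b → Iris plays C at [b] → Juno plays c at [b-C] → (5, 1)
vs b/c/Stay: Juno plays b → Iris plays C at [b] → Juno plays c at [b-C] → (5, 1)
vs b/e/Out: Juno plays b → Iris plays C at [b] → Juno plays e at [b-C] → (6, 6)
vs b/e/Stay: Juno plays b → Iris plays C at [b] → Juno plays e at [b-C] → (6, 6)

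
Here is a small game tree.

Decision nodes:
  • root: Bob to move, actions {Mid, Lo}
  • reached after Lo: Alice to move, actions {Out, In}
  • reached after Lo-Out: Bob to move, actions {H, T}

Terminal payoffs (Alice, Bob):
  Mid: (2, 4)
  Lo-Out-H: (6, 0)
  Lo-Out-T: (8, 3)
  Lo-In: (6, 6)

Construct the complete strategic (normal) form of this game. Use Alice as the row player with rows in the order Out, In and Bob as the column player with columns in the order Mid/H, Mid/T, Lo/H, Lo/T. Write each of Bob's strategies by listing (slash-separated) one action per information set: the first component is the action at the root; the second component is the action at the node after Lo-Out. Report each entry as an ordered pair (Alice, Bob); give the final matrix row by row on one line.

        Mid/H    Mid/T     Lo/H     Lo/T
 Out    (2,4)    (2,4)    (6,0)    (8,3)
  In    (2,4)    (2,4)    (6,6)    (6,6)

Out: (2,4) (2,4) (6,0) (8,3) | In: (2,4) (2,4) (6,6) (6,6)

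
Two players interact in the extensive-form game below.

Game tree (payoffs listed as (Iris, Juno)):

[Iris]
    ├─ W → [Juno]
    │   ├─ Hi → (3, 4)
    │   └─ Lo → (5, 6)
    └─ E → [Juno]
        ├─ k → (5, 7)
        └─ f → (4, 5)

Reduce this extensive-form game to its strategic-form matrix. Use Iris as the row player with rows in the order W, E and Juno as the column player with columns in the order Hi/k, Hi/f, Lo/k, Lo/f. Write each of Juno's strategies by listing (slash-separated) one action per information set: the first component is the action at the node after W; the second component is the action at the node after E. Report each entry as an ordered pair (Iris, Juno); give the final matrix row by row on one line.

         Hi/k     Hi/f     Lo/k     Lo/f
   W    (3,4)    (3,4)    (5,6)    (5,6)
   E    (5,7)    (4,5)    (5,7)    (4,5)

W: (3,4) (3,4) (5,6) (5,6) | E: (5,7) (4,5) (5,7) (4,5)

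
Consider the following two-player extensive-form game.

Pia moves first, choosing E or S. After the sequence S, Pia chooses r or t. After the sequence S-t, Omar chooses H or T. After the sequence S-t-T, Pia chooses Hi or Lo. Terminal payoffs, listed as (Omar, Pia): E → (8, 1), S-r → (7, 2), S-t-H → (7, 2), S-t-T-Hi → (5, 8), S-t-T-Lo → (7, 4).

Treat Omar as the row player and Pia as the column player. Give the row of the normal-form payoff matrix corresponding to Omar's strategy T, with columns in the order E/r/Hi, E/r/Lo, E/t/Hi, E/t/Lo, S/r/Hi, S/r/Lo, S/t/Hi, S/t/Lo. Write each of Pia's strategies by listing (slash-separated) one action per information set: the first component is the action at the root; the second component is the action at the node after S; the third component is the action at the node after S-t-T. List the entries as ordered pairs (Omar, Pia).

vs E/r/Hi: Pia plays E → (8, 1)
vs E/r/Lo: Pia plays E → (8, 1)
vs E/t/Hi: Pia plays E → (8, 1)
vs E/t/Lo: Pia plays E → (8, 1)
vs S/r/Hi: Pia plays S → Pia plays r at [S] → (7, 2)
vs S/r/Lo: Pia plays S → Pia plays r at [S] → (7, 2)
vs S/t/Hi: Pia plays S → Pia plays t at [S] → Omar plays T at [S-t] → Pia plays Hi at [S-t-T] → (5, 8)
vs S/t/Lo: Pia plays S → Pia plays t at [S] → Omar plays T at [S-t] → Pia plays Lo at [S-t-T] → (7, 4)

(8,1) (8,1) (8,1) (8,1) (7,2) (7,2) (5,8) (7,4)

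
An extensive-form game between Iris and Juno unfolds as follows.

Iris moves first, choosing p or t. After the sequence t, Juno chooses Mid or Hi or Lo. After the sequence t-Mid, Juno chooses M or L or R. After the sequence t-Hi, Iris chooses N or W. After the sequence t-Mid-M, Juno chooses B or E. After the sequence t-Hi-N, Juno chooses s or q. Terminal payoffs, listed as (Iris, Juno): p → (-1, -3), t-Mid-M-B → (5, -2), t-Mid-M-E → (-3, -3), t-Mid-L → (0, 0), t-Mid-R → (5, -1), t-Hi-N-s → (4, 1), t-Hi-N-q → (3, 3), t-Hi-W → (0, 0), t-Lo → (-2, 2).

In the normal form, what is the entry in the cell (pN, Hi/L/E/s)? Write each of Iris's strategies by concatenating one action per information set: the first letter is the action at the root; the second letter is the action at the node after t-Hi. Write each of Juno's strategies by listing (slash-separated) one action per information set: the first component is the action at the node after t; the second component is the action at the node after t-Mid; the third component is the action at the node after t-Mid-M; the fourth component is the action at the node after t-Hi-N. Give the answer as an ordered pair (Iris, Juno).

(-1, -3)

Trace the play path from the root:
  Iris plays p
→ terminal payoff (-1, -3).
(Iris's choice at the node after t-Hi is never reached on this path, so it doesn't affect the outcome.)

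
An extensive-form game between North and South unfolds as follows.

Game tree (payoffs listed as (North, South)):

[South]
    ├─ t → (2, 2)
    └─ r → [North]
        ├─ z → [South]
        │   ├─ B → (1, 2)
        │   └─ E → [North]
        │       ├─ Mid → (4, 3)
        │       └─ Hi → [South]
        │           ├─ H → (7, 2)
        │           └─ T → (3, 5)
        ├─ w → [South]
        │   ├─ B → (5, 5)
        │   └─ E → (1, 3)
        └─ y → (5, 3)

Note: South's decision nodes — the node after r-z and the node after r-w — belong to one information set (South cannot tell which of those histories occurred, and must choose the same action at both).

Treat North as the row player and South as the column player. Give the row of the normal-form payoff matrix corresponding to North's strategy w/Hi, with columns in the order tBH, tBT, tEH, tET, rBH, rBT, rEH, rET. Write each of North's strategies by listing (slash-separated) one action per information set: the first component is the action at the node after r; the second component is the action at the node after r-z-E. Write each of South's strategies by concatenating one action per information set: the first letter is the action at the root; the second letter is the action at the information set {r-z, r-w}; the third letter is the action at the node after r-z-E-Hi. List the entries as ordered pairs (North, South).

(2,2) (2,2) (2,2) (2,2) (5,5) (5,5) (1,3) (1,3)

vs tBH: South plays t → (2, 2)
vs tBT: South plays t → (2, 2)
vs tEH: South plays t → (2, 2)
vs tET: South plays t → (2, 2)
vs rBH: South plays r → North plays w at [r] → South plays B at [r-w] → (5, 5)
vs rBT: South plays r → North plays w at [r] → South plays B at [r-w] → (5, 5)
vs rEH: South plays r → North plays w at [r] → South plays E at [r-w] → (1, 3)
vs rET: South plays r → North plays w at [r] → South plays E at [r-w] → (1, 3)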